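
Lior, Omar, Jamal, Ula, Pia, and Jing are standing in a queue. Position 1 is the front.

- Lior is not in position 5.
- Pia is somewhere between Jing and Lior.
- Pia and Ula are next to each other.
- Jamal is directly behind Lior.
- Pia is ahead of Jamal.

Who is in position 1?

Jing

With clues 1–2, Pia is ruled out for position 1.
With clues 1–3, Ula is ruled out for position 1.
With clues 1–4, Jamal is ruled out for position 1.
With clues 1–5, Lior and Omar are ruled out for position 1.
So position 1 is Jing.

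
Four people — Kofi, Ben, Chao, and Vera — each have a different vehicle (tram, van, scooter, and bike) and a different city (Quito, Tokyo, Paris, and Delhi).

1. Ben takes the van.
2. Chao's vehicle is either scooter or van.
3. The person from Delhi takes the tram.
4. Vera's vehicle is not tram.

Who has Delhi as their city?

With clues 1–3, Ben and Chao are impossible for the one with city Delhi.
With clues 1–4, Vera is impossible for the one with city Delhi.
That leaves Kofi.

Kofi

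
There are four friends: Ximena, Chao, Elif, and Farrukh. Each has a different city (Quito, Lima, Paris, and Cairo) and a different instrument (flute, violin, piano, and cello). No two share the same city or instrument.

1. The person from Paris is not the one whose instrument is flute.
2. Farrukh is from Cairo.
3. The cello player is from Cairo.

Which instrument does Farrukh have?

cello

With clues 1–3, flute, piano, and violin are impossible for Farrukh's instrument.
That leaves cello.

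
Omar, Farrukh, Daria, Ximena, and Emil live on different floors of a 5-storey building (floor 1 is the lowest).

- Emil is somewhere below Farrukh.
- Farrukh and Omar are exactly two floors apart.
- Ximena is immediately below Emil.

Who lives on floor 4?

Daria

With clues 1–3, Emil, Farrukh, Omar, and Ximena are ruled out for floor 4.
So floor 4 is Daria.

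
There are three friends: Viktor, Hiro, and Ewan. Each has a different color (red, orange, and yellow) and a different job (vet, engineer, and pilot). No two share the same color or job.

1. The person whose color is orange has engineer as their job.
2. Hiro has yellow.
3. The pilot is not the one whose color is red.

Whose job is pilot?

Hiro

With clues 1–3, Ewan and Viktor are impossible for the one with job pilot.
That leaves Hiro.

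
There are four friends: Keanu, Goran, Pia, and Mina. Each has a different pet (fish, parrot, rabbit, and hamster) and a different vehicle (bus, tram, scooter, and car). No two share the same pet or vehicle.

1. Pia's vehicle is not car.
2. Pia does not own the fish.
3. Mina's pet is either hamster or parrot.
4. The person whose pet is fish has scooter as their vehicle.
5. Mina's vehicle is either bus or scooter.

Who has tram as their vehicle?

Pia

With clues 1–5, Goran, Keanu, and Mina are impossible for the one with vehicle tram.
That leaves Pia.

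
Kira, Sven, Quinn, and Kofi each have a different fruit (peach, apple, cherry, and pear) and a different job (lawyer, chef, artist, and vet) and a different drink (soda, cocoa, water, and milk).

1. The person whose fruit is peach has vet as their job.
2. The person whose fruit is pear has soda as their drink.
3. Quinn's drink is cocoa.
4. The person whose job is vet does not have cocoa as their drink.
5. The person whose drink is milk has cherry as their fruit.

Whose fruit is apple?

Quinn

With clues 1–5, Kira, Kofi, and Sven are impossible for the one with fruit apple.
That leaves Quinn.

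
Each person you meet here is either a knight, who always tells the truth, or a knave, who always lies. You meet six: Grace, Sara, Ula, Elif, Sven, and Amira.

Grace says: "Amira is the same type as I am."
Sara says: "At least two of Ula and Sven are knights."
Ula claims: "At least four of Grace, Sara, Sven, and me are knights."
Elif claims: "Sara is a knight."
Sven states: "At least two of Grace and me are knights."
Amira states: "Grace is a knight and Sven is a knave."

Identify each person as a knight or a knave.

Grace: knight, Sara: knave, Ula: knave, Elif: knave, Sven: knave, Amira: knight

Consider Grace. Suppose Grace is a knave.
Then no assignment of the remaining roles makes every statement match its speaker's type — contradiction.
So Grace is a knight.
Consider Sara. Suppose Sara is a knight.
Then no assignment of the remaining roles makes every statement match its speaker's type — contradiction.
So Sara is a knave.
With that fixed, Ula's statement is false, so Ula is a knave.
With that fixed, Elif's statement is false, so Elif is a knave.
Consider Sven. Suppose Sven is a knight.
Then no assignment of the remaining roles makes every statement match its speaker's type — contradiction.
So Sven is a knave.
With that fixed, Amira's statement is true, so Amira is a knight.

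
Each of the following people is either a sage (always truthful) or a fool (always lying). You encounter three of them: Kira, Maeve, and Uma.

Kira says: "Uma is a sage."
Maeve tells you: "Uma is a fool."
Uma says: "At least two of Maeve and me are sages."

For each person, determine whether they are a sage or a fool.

Consider Kira. Suppose Kira is a sage.
Then no assignment of the remaining roles makes every statement match its speaker's type — contradiction.
So Kira is a fool.
Consider Maeve. Suppose Maeve is a fool.
Then no assignment of the remaining roles makes every statement match its speaker's type — contradiction.
So Maeve is a sage.
Consider Uma. Suppose Uma is a sage.
Then Kira's statement comes out true, contradicting Kira being a fool.
So Uma is a fool.

Kira: fool, Maeve: sage, Uma: fool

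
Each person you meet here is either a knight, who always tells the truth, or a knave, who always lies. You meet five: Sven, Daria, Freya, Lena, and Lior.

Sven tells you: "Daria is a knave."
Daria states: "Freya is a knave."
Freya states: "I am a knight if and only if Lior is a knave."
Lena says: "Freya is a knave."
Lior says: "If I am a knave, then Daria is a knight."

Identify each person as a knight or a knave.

Sven: knight, Daria: knave, Freya: knight, Lena: knave, Lior: knave

Consider Sven. Suppose Sven is a knave.
Then no assignment of the remaining roles makes every statement match its speaker's type — contradiction.
So Sven is a knight.
Consider Daria. Suppose Daria is a knight.
Then Sven's statement comes out false, contradicting Sven being a knight.
So Daria is a knave.
Consider Freya. Suppose Freya is a knave.
Then Daria's statement comes out true, contradicting Daria being a knave.
So Freya is a knight.
With that fixed, Lena's statement is false, so Lena is a knave.
Consider Lior. Suppose Lior is a knight.
Then Freya's statement comes out false, contradicting Freya being a knight.
So Lior is a knave.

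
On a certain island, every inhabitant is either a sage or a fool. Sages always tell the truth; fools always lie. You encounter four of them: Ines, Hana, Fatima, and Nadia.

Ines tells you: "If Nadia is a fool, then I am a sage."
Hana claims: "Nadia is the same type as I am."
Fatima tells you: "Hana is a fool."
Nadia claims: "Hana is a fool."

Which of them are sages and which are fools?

Ines: sage, Hana: fool, Fatima: sage, Nadia: sage

Consider Ines. Suppose Ines is a fool.
Then no assignment of the remaining roles makes every statement match its speaker's type — contradiction.
So Ines is a sage.
Consider Hana. Suppose Hana is a sage.
Then no assignment of the remaining roles makes every statement match its speaker's type — contradiction.
So Hana is a fool.
With that fixed, Fatima's statement is true, so Fatima is a sage.
With that fixed, Nadia's statement is true, so Nadia is a sage.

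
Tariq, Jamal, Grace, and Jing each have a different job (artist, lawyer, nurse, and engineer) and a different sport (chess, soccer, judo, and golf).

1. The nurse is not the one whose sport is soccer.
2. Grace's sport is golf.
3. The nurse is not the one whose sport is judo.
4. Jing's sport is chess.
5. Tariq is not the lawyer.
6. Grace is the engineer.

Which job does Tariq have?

With clues 1–4, nurse is impossible for Tariq's job.
With clues 1–5, lawyer is impossible for Tariq's job.
With clues 1–6, engineer is impossible for Tariq's job.
That leaves artist.

artist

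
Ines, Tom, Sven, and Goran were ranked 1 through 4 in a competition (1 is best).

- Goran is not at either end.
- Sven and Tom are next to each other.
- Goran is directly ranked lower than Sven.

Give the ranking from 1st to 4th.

Tom, Sven, Goran, Ines

From clue 1: Goran is in {2,3}.
From clues 1–2: Ines is in {1,4}.
From clues 1–3: Tom → rank 1, Sven → rank 2, Goran → rank 3, Ines → rank 4.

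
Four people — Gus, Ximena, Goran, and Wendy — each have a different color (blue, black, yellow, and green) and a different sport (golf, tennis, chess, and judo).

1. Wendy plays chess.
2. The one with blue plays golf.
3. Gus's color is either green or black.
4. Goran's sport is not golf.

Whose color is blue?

With clues 1–2, Wendy is impossible for the one with color blue.
With clues 1–3, Gus is impossible for the one with color blue.
With clues 1–4, Goran is impossible for the one with color blue.
That leaves Ximena.

Ximena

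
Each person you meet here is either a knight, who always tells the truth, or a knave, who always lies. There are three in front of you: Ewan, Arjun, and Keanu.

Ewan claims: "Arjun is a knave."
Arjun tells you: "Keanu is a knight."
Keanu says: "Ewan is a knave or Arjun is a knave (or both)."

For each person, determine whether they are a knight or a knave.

Consider Ewan. Suppose Ewan is a knight.
Then no assignment of the remaining roles makes every statement match its speaker's type — contradiction.
So Ewan is a knave.
With that fixed, Keanu's statement is true, so Keanu is a knight.
With that fixed, Arjun's statement is true, so Arjun is a knight.

Ewan: knave, Arjun: knight, Keanu: knight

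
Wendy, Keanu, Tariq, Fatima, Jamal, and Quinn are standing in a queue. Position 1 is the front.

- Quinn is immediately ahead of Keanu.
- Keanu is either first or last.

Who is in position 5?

With clues 1–2, Fatima, Jamal, Keanu, Tariq, and Wendy are ruled out for position 5.
So position 5 is Quinn.

Quinn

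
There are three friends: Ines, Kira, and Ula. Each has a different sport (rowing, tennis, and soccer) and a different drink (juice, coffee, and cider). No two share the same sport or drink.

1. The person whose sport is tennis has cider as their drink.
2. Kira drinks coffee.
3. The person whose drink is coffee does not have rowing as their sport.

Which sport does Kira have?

soccer

With clues 1–2, tennis is impossible for Kira's sport.
With clues 1–3, rowing is impossible for Kira's sport.
That leaves soccer.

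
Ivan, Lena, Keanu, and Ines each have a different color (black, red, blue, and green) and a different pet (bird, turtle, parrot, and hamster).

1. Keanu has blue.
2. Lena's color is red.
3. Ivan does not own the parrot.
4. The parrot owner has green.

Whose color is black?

Ivan

Clue 1 rules out Keanu for the one with color black.
With clues 1–2, Lena is impossible for the one with color black.
With clues 1–4, Ines is impossible for the one with color black.
That leaves Ivan.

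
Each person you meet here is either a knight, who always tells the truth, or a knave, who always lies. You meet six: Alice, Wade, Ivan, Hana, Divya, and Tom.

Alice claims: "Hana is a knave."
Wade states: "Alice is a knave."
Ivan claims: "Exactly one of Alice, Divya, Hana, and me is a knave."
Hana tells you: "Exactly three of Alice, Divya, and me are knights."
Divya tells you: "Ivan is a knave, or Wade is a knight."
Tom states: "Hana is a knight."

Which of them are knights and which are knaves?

Consider Alice. Suppose Alice is a knave.
Then no assignment of the remaining roles makes every statement match its speaker's type — contradiction.
So Alice is a knight.
With that fixed, Wade's statement is false, so Wade is a knave.
Consider Ivan. Suppose Ivan is a knight.
Then no assignment of the remaining roles makes every statement match its speaker's type — contradiction.
So Ivan is a knave.
With that fixed, Divya's statement is true, so Divya is a knight.
Consider Hana. Suppose Hana is a knight.
Then Alice's statement comes out false, contradicting Alice being a knight.
So Hana is a knave.
With that fixed, Tom's statement is false, so Tom is a knave.

Alice: knight, Wade: knave, Ivan: knave, Hana: knave, Divya: knight, Tom: knave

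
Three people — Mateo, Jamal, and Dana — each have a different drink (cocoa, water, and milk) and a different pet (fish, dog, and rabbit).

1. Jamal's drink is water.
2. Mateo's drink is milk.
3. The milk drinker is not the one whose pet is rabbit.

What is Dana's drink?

cocoa

Clue 1 rules out water for Dana's drink.
With clues 1–2, milk is impossible for Dana's drink.
That leaves cocoa.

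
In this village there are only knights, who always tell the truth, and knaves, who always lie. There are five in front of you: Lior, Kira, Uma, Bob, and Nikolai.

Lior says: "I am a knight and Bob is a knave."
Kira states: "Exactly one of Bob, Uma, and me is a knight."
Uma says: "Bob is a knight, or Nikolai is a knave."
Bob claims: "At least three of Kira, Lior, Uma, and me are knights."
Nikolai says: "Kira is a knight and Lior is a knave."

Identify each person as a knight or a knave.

Consider Lior. Suppose Lior is a knight.
Then no assignment of the remaining roles makes every statement match its speaker's type — contradiction.
So Lior is a knave.
Consider Kira. Suppose Kira is a knave.
Then no assignment of the remaining roles makes every statement match its speaker's type — contradiction.
So Kira is a knight.
With that fixed, Nikolai's statement is true, so Nikolai is a knight.
Consider Uma. Suppose Uma is a knight.
Then Kira's statement comes out false, contradicting Kira being a knight.
So Uma is a knave.
With that fixed, Bob's statement is false, so Bob is a knave.

Lior: knave, Kira: knight, Uma: knave, Bob: knave, Nikolai: knight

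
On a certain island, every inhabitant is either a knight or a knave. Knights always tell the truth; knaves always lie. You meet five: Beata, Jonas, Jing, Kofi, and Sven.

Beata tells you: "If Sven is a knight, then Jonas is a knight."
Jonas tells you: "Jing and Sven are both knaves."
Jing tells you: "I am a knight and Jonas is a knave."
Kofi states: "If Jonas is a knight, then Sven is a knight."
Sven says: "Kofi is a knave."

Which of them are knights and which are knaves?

Beata: knight, Jonas: knave, Jing: knight, Kofi: knight, Sven: knave

Consider Beata. Suppose Beata is a knave.
Then no assignment of the remaining roles makes every statement match its speaker's type — contradiction.
So Beata is a knight.
Consider Jonas. Suppose Jonas is a knight.
Then no assignment of the remaining roles makes every statement match its speaker's type — contradiction.
So Jonas is a knave.
With that fixed, Kofi's statement is true, so Kofi is a knight.
With that fixed, Sven's statement is false, so Sven is a knave.
Consider Jing. Suppose Jing is a knave.
Then Jonas's statement comes out true, contradicting Jonas being a knave.
So Jing is a knight.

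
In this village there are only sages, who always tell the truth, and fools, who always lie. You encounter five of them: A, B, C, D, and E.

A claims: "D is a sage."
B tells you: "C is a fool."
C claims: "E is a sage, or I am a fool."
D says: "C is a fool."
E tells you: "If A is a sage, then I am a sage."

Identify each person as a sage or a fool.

A: fool, B: fool, C: sage, D: fool, E: sage

Consider A. Suppose A is a sage.
Then no assignment of the remaining roles makes every statement match its speaker's type — contradiction.
So A is a fool.
With that fixed, E's statement is true, so E is a sage.
With that fixed, C's statement is true, so C is a sage.
With that fixed, D's statement is false, so D is a fool.
With that fixed, B's statement is false, so B is a fool.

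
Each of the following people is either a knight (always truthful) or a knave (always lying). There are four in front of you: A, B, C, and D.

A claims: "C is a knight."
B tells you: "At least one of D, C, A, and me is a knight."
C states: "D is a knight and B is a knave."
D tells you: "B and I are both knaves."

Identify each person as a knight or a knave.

Consider A. Suppose A is a knight.
Then no assignment of the remaining roles makes every statement match its speaker's type — contradiction.
So A is a knave.
Consider B. Suppose B is a knave.
Then whichever role D has, D's statement has the wrong truth value — contradiction.
So B is a knight.
With that fixed, C's statement is false, so C is a knave.
With that fixed, D's statement is false, so D is a knave.

A: knave, B: knight, C: knave, D: knave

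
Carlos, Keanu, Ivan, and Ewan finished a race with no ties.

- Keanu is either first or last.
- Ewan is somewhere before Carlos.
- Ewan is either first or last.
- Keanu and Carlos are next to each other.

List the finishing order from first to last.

Ewan, Ivan, Carlos, Keanu

From clue 1: Keanu is in {1,4}.
From clues 1–3: Ewan → place 1, Keanu → place 4.
From clues 1–4: Ivan → place 2, Carlos → place 3.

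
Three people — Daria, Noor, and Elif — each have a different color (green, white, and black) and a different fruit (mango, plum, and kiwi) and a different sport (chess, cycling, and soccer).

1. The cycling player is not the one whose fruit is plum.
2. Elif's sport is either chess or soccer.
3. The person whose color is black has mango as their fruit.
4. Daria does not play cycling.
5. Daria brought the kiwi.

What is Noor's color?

black

With clues 1–5, green and white are impossible for Noor's color.
That leaves black.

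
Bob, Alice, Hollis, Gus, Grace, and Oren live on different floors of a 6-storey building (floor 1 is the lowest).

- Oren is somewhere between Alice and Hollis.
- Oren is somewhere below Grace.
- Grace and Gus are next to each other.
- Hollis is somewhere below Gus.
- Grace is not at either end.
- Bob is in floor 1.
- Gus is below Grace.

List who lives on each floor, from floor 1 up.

From clue 1: Oren is in {2,3,4,5}.
From clues 1–2: Oren is in {2,3,4}.
From clues 1–3: Oren is in {2,3}.
From clues 1–6: Bob → floor 1, Oren → floor 3.
From clues 1–7: Hollis → floor 2, Gus → floor 4, Grace → floor 5, Alice → floor 6.

Bob, Hollis, Oren, Gus, Grace, Alice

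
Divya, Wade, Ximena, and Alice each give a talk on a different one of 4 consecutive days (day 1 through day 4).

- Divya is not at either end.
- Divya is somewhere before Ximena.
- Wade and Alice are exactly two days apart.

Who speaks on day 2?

With clues 1–2, Ximena is ruled out for day 2.
With clues 1–3, Alice and Wade are ruled out for day 2.
So day 2 is Divya.

Divya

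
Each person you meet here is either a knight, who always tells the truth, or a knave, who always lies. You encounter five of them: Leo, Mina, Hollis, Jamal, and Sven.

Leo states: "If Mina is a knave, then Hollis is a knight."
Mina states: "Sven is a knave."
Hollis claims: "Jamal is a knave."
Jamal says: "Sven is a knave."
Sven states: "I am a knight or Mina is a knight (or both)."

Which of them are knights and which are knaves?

Consider Leo. Suppose Leo is a knave.
Then no assignment of the remaining roles makes every statement match its speaker's type — contradiction.
So Leo is a knight.
Consider Mina. Suppose Mina is a knight.
Then no assignment of the remaining roles makes every statement match its speaker's type — contradiction.
So Mina is a knave.
Consider Hollis. Suppose Hollis is a knave.
Then Leo's statement comes out false, contradicting Leo being a knight.
So Hollis is a knight.
Consider Jamal. Suppose Jamal is a knight.
Then Hollis's statement comes out false, contradicting Hollis being a knight.
So Jamal is a knave.
Consider Sven. Suppose Sven is a knave.
Then Mina's statement comes out true, contradicting Mina being a knave.
So Sven is a knight.

Leo: knight, Mina: knave, Hollis: knight, Jamal: knave, Sven: knight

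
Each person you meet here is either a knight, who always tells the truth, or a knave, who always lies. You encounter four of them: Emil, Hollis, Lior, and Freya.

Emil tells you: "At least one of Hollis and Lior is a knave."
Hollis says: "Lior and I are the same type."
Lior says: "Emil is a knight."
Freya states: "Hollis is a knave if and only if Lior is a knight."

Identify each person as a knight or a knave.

Consider Emil. Suppose Emil is a knave.
Then no assignment of the remaining roles makes every statement match its speaker's type — contradiction.
So Emil is a knight.
With that fixed, Lior's statement is true, so Lior is a knight.
Consider Hollis. Suppose Hollis is a knight.
Then Emil's statement comes out false, contradicting Emil being a knight.
So Hollis is a knave.
With that fixed, Freya's statement is true, so Freya is a knight.

Emil: knight, Hollis: knave, Lior: knight, Freya: knight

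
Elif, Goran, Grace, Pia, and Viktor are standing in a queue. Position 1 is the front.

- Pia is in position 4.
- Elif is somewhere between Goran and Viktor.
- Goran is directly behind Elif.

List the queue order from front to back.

From clue 1: Pia → position 4.
From clues 1–2: Elif is in {2,3}.
From clues 1–3: Viktor → position 1, Elif → position 2, Goran → position 3, Grace → position 5.

Viktor, Elif, Goran, Pia, Grace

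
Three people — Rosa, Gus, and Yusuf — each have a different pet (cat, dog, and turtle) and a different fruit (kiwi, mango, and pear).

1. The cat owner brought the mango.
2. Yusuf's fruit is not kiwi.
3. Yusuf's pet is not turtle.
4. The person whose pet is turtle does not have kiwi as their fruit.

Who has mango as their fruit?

Yusuf

With clues 1–4, Gus and Rosa are impossible for the one with fruit mango.
That leaves Yusuf.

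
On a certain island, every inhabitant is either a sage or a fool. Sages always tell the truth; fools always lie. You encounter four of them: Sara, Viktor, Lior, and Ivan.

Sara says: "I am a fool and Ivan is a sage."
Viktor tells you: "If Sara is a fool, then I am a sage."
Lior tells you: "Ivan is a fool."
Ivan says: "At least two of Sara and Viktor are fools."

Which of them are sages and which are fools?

Sara: fool, Viktor: sage, Lior: sage, Ivan: fool

Consider Sara. Suppose Sara is a sage.
Then Sara's own statement would have to be true, but it can't be — contradiction.
So Sara is a fool.
Consider Viktor. Suppose Viktor is a fool.
Then no assignment of the remaining roles makes every statement match its speaker's type — contradiction.
So Viktor is a sage.
With that fixed, Ivan's statement is false, so Ivan is a fool.
With that fixed, Lior's statement is true, so Lior is a sage.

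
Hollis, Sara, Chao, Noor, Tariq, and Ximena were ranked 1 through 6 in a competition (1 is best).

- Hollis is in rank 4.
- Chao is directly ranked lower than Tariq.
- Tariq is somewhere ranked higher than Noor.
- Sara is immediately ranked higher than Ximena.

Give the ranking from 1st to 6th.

Tariq, Chao, Noor, Hollis, Sara, Ximena

From clue 1: Hollis → rank 4.
From clues 1–2: Chao is in {2,3,6}.
From clues 1–3: Chao is in {2,3}.
From clues 1–4: Tariq → rank 1, Chao → rank 2, Noor → rank 3, Sara → rank 5, Ximena → rank 6.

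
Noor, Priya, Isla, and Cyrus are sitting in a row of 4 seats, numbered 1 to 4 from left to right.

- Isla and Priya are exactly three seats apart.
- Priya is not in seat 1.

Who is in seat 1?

Isla

With clue 1, Cyrus and Noor are ruled out for seat 1.
With clues 1–2, Priya is ruled out for seat 1.
So seat 1 is Isla.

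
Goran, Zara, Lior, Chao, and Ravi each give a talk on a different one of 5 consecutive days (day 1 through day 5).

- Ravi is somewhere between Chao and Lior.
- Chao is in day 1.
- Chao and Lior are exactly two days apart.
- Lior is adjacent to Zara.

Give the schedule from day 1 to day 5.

Chao, Ravi, Lior, Zara, Goran

From clue 1: Ravi is in {2,3,4}.
From clues 1–2: Chao → day 1.
From clues 1–3: Ravi → day 2, Lior → day 3.
From clues 1–4: Zara → day 4, Goran → day 5.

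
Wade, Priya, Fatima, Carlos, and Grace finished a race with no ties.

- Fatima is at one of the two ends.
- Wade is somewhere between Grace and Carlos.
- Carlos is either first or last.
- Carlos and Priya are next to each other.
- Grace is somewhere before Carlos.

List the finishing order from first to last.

Fatima, Grace, Wade, Priya, Carlos

From clue 1: Fatima is in {1,5}.
From clues 1–4: Wade → place 3.
From clues 1–5: Fatima → place 1, Grace → place 2, Priya → place 4, Carlos → place 5.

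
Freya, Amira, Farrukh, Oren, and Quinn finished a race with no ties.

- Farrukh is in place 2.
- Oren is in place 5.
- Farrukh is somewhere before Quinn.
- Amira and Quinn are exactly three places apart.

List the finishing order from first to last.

From clue 1: Farrukh → place 2.
From clues 1–2: Oren → place 5.
From clues 1–3: Quinn is in {3,4}.
From clues 1–4: Amira → place 1, Freya → place 3, Quinn → place 4.

Amira, Farrukh, Freya, Quinn, Oren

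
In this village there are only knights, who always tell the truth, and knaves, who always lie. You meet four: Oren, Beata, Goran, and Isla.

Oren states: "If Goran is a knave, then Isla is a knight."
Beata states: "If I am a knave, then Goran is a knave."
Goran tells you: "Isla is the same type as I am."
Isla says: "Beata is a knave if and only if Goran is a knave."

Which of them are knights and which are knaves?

Consider Oren. Suppose Oren is a knave.
Then no assignment of the remaining roles makes every statement match its speaker's type — contradiction.
So Oren is a knight.
Consider Beata. Suppose Beata is a knave.
Then no assignment of the remaining roles makes every statement match its speaker's type — contradiction.
So Beata is a knight.
Consider Goran. Suppose Goran is a knave.
Then no assignment of the remaining roles makes every statement match its speaker's type — contradiction.
So Goran is a knight.
With that fixed, Isla's statement is true, so Isla is a knight.

Oren: knight, Beata: knight, Goran: knight, Isla: knight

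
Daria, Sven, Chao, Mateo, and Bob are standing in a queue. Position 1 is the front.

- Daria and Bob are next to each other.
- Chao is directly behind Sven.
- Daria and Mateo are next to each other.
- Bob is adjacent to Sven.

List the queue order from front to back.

From clues 1–2: Mateo is in {1,3,5}.
From clues 1–3: Daria is in {2,4}.
From clues 1–4: Mateo → position 1, Daria → position 2, Bob → position 3, Sven → position 4, Chao → position 5.

Mateo, Daria, Bob, Sven, Chao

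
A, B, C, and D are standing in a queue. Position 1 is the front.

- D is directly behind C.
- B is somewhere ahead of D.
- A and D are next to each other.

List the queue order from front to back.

B, C, D, A

From clue 1: C is in {1,2,3}.
From clues 1–2: B is in {1,2}.
From clues 1–3: B → position 1, C → position 2, D → position 3, A → position 4.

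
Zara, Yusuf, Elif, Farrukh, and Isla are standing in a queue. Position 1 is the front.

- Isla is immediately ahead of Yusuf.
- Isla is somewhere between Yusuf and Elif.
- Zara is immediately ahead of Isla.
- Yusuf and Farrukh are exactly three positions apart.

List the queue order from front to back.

Elif, Farrukh, Zara, Isla, Yusuf

From clue 1: Yusuf is in {2,3,4,5}.
From clues 1–2: Yusuf is in {3,4,5}.
From clues 1–3: Zara is in {2,3}.
From clues 1–4: Elif → position 1, Farrukh → position 2, Zara → position 3, Isla → position 4, Yusuf → position 5.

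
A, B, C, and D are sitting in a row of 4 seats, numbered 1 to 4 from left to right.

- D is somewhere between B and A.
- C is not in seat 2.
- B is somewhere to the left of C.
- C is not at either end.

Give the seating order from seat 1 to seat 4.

From clue 1: D is in {2,3}.
From clues 1–3: D → seat 2.
From clues 1–4: B → seat 1, C → seat 3, A → seat 4.

B, D, C, A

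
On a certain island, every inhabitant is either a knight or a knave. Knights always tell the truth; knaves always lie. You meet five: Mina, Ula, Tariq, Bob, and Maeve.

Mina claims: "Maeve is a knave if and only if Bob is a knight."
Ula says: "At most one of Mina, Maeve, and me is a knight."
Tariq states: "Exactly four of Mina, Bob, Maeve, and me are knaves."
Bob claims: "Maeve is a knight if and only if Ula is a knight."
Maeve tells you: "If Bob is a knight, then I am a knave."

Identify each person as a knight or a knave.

Mina: knight, Ula: knave, Tariq: knave, Bob: knave, Maeve: knight

Consider Mina. Suppose Mina is a knave.
Then no assignment of the remaining roles makes every statement match its speaker's type — contradiction.
So Mina is a knight.
With that fixed, Tariq's statement is false, so Tariq is a knave.
Consider Ula. Suppose Ula is a knight.
Then Ula's own statement would have to be true, but it can't be — contradiction.
So Ula is a knave.
Consider Bob. Suppose Bob is a knight.
Then whichever role Maeve has, Maeve's statement has the wrong truth value — contradiction.
So Bob is a knave.
With that fixed, Maeve's statement is true, so Maeve is a knight.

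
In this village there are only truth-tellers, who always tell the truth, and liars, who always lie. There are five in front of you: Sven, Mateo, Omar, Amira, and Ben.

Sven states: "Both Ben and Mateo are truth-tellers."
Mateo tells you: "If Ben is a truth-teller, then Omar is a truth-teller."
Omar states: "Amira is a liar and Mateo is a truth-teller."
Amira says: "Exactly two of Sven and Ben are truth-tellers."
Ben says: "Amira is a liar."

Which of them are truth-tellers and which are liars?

Sven: liar, Mateo: liar, Omar: liar, Amira: liar, Ben: truth-teller

Consider Sven. Suppose Sven is a truth-teller.
Then no assignment of the remaining roles makes every statement match its speaker's type — contradiction.
So Sven is a liar.
With that fixed, Amira's statement is false, so Amira is a liar.
With that fixed, Ben's statement is true, so Ben is a truth-teller.
Consider Mateo. Suppose Mateo is a truth-teller.
Then Sven's statement comes out true, contradicting Sven being a liar.
So Mateo is a liar.
With that fixed, Omar's statement is false, so Omar is a liar.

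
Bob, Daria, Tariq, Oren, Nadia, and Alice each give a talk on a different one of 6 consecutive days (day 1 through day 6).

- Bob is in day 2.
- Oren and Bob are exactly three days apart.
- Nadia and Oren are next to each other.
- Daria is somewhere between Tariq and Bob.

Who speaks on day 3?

With clue 1, Bob is ruled out for day 3.
With clues 1–2, Oren is ruled out for day 3.
With clues 1–3, Nadia is ruled out for day 3.
With clues 1–4, Alice and Tariq are ruled out for day 3.
So day 3 is Daria.

Daria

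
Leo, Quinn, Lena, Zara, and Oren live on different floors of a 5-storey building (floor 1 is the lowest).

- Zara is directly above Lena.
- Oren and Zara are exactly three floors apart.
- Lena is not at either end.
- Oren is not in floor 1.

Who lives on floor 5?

With clue 1, Lena is ruled out for floor 5.
With clues 1–3, Oren is ruled out for floor 5.
With clues 1–4, Leo and Quinn are ruled out for floor 5.
So floor 5 is Zara.

Zara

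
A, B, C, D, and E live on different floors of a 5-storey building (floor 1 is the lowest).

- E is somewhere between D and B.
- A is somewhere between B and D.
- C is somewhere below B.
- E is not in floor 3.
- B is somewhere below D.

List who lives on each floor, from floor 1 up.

C, B, A, E, D

From clue 1: E is in {2,3,4}.
From clues 1–2: A is in {2,3,4}.
From clues 1–3: B is in {2,5}.
From clues 1–5: C → floor 1, B → floor 2, A → floor 3, E → floor 4, D → floor 5.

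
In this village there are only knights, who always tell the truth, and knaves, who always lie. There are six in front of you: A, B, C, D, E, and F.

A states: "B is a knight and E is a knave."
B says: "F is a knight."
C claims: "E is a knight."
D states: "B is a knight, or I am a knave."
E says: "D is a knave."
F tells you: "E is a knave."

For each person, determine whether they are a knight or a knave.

A: knight, B: knight, C: knave, D: knight, E: knave, F: knight

Consider A. Suppose A is a knave.
Then no assignment of the remaining roles makes every statement match its speaker's type — contradiction.
So A is a knight.
Consider B. Suppose B is a knave.
Then A's statement comes out false, contradicting A being a knight.
So B is a knight.
With that fixed, D's statement is true, so D is a knight.
With that fixed, E's statement is false, so E is a knave.
With that fixed, F's statement is true, so F is a knight.
With that fixed, C's statement is false, so C is a knave.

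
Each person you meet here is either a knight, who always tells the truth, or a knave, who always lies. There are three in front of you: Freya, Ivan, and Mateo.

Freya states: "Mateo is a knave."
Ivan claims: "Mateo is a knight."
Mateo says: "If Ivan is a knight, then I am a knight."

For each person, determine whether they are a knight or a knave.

Freya: knave, Ivan: knight, Mateo: knight

Consider Freya. Suppose Freya is a knight.
Then no assignment of the remaining roles makes every statement match its speaker's type — contradiction.
So Freya is a knave.
Consider Ivan. Suppose Ivan is a knave.
Then no assignment of the remaining roles makes every statement match its speaker's type — contradiction.
So Ivan is a knight.
Consider Mateo. Suppose Mateo is a knave.
Then Freya's statement comes out true, contradicting Freya being a knave.
So Mateo is a knight.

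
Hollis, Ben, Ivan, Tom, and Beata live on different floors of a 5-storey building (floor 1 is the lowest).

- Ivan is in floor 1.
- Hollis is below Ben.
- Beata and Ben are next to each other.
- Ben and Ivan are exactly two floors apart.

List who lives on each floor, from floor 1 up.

Ivan, Hollis, Ben, Beata, Tom

From clue 1: Ivan → floor 1.
From clues 1–2: Hollis is in {2,3,4}.
From clues 1–3: Hollis is in {2,3}.
From clues 1–4: Hollis → floor 2, Ben → floor 3, Beata → floor 4, Tom → floor 5.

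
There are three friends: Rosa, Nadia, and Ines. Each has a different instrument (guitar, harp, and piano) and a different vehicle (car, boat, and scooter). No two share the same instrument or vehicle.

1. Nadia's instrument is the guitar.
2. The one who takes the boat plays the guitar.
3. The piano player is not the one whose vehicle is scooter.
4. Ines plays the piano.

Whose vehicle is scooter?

With clues 1–2, Nadia is impossible for the one with vehicle scooter.
With clues 1–4, Ines is impossible for the one with vehicle scooter.
That leaves Rosa.

Rosa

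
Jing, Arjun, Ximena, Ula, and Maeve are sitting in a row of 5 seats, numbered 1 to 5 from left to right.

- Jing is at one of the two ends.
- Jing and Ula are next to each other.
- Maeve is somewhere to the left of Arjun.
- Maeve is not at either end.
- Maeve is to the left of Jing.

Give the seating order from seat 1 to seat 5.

Ximena, Maeve, Arjun, Ula, Jing

From clue 1: Jing is in {1,5}.
From clues 1–5: Ximena → seat 1, Maeve → seat 2, Arjun → seat 3, Ula → seat 4, Jing → seat 5.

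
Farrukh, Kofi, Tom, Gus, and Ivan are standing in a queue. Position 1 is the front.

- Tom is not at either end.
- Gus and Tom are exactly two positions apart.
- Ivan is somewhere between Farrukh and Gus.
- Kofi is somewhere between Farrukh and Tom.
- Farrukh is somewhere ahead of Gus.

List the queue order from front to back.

Farrukh, Kofi, Tom, Ivan, Gus

From clue 1: Tom is in {2,3,4}.
From clues 1–4: Tom → position 3.
From clues 1–5: Farrukh → position 1, Kofi → position 2, Ivan → position 4, Gus → position 5.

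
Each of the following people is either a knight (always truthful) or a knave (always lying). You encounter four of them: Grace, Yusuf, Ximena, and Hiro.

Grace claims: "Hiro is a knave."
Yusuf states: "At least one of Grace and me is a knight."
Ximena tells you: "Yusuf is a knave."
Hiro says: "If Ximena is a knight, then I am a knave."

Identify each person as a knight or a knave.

Grace: knave, Yusuf: knight, Ximena: knave, Hiro: knight

Consider Grace. Suppose Grace is a knight.
Then no assignment of the remaining roles makes every statement match its speaker's type — contradiction.
So Grace is a knave.
Consider Yusuf. Suppose Yusuf is a knave.
Then no assignment of the remaining roles makes every statement match its speaker's type — contradiction.
So Yusuf is a knight.
With that fixed, Ximena's statement is false, so Ximena is a knave.
With that fixed, Hiro's statement is true, so Hiro is a knight.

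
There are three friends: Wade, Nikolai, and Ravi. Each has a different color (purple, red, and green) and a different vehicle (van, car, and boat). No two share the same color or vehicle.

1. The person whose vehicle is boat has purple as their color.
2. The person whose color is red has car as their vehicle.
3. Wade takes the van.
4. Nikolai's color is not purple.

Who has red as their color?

Nikolai

With clues 1–3, Wade is impossible for the one with color red.
With clues 1–4, Ravi is impossible for the one with color red.
That leaves Nikolai.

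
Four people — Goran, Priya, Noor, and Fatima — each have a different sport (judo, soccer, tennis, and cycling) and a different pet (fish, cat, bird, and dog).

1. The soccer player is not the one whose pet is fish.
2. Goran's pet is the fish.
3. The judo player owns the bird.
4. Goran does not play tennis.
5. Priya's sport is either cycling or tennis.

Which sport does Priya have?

With clues 1–4, cycling is impossible for Priya's sport.
With clues 1–5, judo and soccer are impossible for Priya's sport.
That leaves tennis.

tennis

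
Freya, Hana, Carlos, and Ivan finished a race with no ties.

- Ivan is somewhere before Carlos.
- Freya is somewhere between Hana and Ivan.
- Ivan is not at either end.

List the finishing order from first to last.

Hana, Freya, Ivan, Carlos

From clue 1: Carlos is in {2,3,4}.
From clues 1–2: Freya is in {2,3}.
From clues 1–3: Hana → place 1, Freya → place 2, Ivan → place 3, Carlos → place 4.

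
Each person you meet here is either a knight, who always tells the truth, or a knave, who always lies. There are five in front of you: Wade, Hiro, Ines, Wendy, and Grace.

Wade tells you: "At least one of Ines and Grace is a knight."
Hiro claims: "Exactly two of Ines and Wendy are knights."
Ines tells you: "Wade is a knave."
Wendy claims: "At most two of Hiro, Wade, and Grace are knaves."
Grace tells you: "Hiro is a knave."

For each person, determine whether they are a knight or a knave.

Consider Wade. Suppose Wade is a knave.
Then no assignment of the remaining roles makes every statement match its speaker's type — contradiction.
So Wade is a knight.
With that fixed, Ines's statement is false, so Ines is a knave.
With that fixed, Wendy's statement is true, so Wendy is a knight.
With that fixed, Hiro's statement is false, so Hiro is a knave.
With that fixed, Grace's statement is true, so Grace is a knight.

Wade: knight, Hiro: knave, Ines: knave, Wendy: knight, Grace: knight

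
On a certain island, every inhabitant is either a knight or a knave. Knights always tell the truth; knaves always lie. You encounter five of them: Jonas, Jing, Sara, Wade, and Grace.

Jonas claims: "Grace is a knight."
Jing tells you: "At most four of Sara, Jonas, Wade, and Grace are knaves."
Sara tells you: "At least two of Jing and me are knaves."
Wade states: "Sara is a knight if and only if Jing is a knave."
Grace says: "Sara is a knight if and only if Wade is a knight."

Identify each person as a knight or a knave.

Jonas: knave, Jing: knight, Sara: knave, Wade: knight, Grace: knave

Regardless of anyone's role, Jing's statement is true, so Jing is a knight.
With that fixed, Sara's statement is false, so Sara is a knave.
With that fixed, Wade's statement is true, so Wade is a knight.
With that fixed, Grace's statement is false, so Grace is a knave.
With that fixed, Jonas's statement is false, so Jonas is a knave.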